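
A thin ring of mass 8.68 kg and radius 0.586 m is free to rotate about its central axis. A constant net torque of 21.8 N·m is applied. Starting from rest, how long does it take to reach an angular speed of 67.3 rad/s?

I = MR² = (8.68)(0.586)² = 2.981 kg·m².
α = τ/I = 21.8/2.981 = 7.314 rad/s².
ω = αt ⇒ t = ω/α = 67.3/7.314 = 9.202 s.

t ≈ 9.20 s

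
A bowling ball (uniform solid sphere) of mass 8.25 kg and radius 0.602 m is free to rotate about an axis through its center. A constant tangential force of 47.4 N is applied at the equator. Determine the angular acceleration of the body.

α ≈ 23.9 rad/s²

I = (2/5)MR² = (2/5)(8.25)(0.602)² = 1.196 kg·m².
τ = F R = (47.4)(0.602) = 28.53 N·m.
From τ = Iα: α = 28.53/1.196 = 23.86 rad/s².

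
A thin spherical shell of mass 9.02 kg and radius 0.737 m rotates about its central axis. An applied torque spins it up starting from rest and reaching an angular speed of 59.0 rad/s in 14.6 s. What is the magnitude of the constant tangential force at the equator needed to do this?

I = (2/3)MR² = (2/3)(9.02)(0.737)² = 3.266 kg·m².
α = Δω/Δt = (59.0 − 0)/14.6 = 4.041 rad/s².
The required torque is τ = Iα = (3.266)(4.041) = 13.20 N·m.
A tangential force at the equator gives τ = FR, so F = τ/R = 13.20/0.737 = 17.91 N.

F ≈ 17.9 N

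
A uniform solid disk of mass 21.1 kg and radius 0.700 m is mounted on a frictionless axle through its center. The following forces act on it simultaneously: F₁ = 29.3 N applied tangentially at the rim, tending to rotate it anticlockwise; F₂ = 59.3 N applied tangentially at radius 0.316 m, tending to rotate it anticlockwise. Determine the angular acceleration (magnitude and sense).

I = ½MR² = (1/2)(21.1)(0.700)² = 5.169 kg·m².
Taking anticlockwise as positive: τ₁ = +(29.3)(0.700) = +20.51 N·m; τ₂ = +(59.3)(0.316) = +18.74 N·m.
Net torque τ = 39.25 N·m.
α = τ/I = 39.25/5.169 = 7.592 rad/s².

α ≈ 7.59 rad/s², anticlockwise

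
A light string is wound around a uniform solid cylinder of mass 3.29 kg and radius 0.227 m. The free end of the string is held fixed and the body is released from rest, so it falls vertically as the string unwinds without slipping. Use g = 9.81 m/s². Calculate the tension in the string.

Translation: Mg − T = Ma. Rotation about the center: TR = Iα with I = ½MR².
With a = αR: T = (I/R²)a = (1/2)M a, so Mg = (1 + 0.5000)Ma.
a = g/(1 + 0.5000) = 9.81/1.500 = 6.540 m/s².
T = 0.5000·M·a = (0.5000)(3.29)(6.540) = 10.76 N.

T ≈ 10.8 N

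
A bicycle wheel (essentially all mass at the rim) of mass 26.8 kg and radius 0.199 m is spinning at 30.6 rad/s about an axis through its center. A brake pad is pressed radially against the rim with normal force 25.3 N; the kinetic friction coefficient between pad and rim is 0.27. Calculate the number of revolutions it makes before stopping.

I = MR² = (26.8)(0.199)² = 1.061 kg·m².
Friction force f = μN = (0.27)(25.3) = 6.831 N at the rim; torque magnitude τ = fR = 1.359 N·m, opposing ω.
|α| = τ/I = 1.359/1.061 = 1.281 rad/s² (deceleration).
ω² = ω₀² − 2|α|θ with ω = 0 ⇒ θ = ω₀²/(2|α|) = 365.5 rad = 58.18 rev.

≈ 58.2 revolutions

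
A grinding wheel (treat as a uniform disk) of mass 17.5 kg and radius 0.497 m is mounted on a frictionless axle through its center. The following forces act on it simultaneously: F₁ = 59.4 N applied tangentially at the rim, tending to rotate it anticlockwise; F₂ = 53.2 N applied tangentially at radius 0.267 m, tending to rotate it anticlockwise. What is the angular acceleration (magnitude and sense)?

α ≈ 20.2 rad/s², anticlockwise

I = ½MR² = (1/2)(17.5)(0.497)² = 2.161 kg·m².
Taking anticlockwise as positive: τ₁ = +(59.4)(0.497) = +29.52 N·m; τ₂ = +(53.2)(0.267) = +14.20 N·m.
Net torque τ = 43.73 N·m.
α = τ/I = 43.73/2.161 = 20.23 rad/s².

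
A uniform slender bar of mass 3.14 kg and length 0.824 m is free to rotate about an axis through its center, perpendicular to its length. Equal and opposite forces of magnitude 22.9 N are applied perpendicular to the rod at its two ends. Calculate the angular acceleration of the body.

I = (1/12)ML² = (1/12)(3.14)(0.824)² = 0.1777 kg·m².
The couple gives τ = F·(L/2) + F·(L/2) = F L = (22.9)(0.824) = 18.87 N·m.
From τ = Iα: α = 18.87/0.1777 = 106.2 rad/s².

α ≈ 106 rad/s²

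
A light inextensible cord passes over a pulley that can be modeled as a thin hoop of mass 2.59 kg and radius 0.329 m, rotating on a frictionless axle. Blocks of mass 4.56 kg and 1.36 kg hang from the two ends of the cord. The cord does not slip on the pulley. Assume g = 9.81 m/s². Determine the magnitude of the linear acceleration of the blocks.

I = MR² = (2.59)(0.329)² = 0.2803 kg·m².
Heavier block: m₁g − T₁ = m₁a. Lighter block: T₂ − m₂g = m₂a.
Pulley: (T₁ − T₂)R = Iα = I(a/R), so T₁ − T₂ = (I/R²)a = 1·M_p a = 2.590·a.
Adding the three: (m₁ − m₂)g = (m₁ + m₂ + 2.590)a, so a = (4.56 − 1.36)(9.81)/(4.56 + 1.36 + 2.590) = 3.689 m/s².

a ≈ 3.69 m/s²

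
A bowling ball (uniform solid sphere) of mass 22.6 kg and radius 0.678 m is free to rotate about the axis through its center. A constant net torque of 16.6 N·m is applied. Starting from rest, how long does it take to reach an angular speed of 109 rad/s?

t ≈ 27.3 s

I = (2/5)MR² = (2/5)(22.6)(0.678)² = 4.156 kg·m².
α = τ/I = 16.6/4.156 = 3.995 rad/s².
ω = αt ⇒ t = ω/α = 109/3.995 = 27.29 s.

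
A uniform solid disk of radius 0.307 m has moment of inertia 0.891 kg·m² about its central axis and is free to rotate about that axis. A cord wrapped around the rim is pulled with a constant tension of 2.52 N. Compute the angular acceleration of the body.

α ≈ 0.868 rad/s²

τ = F R = (2.52)(0.307) = 0.7736 N·m.
Newton's second law for rotation, τ = Iα, gives α = τ/I = 0.7736/0.8910 = 0.8683 rad/s².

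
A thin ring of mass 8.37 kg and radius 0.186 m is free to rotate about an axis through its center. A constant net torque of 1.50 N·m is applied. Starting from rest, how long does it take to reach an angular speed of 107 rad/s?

t ≈ 20.7 s

I = MR² = (8.37)(0.186)² = 0.2896 kg·m².
α = τ/I = 1.50/0.2896 = 5.180 rad/s².
ω = αt ⇒ t = ω/α = 107/5.180 = 20.66 s.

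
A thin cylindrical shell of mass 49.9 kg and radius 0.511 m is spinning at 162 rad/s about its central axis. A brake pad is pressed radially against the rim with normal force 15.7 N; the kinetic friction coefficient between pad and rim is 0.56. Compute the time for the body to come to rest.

I = MR² = (49.9)(0.511)² = 13.03 kg·m².
Friction force f = μN = (0.56)(15.7) = 8.792 N at the rim; torque magnitude τ = fR = 4.493 N·m, opposing ω.
|α| = τ/I = 4.493/13.03 = 0.3448 rad/s² (deceleration).
0 = ω₀ − |α|t ⇒ t = ω₀/|α| = 162/0.3448 = 469.8 s.

t ≈ 470 s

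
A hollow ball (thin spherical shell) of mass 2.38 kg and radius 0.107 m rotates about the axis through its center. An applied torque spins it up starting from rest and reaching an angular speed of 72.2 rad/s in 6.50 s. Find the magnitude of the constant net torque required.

τ ≈ 0.202 N·m

I = (2/3)MR² = (2/3)(2.38)(0.107)² = 0.01817 kg·m².
α = Δω/Δt = (72.2 − 0)/6.50 = 11.11 rad/s².
τ = Iα = (0.01817)(11.11) = 0.2018 N·m.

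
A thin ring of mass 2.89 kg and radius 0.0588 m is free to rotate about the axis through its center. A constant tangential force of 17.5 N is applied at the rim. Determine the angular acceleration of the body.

I = MR² = (2.89)(0.0588)² = 0.009992 kg·m².
τ = F R = (17.5)(0.0588) = 1.029 N·m.
From τ = Iα: α = 1.029/0.009992 = 103.0 rad/s².

α ≈ 103 rad/s²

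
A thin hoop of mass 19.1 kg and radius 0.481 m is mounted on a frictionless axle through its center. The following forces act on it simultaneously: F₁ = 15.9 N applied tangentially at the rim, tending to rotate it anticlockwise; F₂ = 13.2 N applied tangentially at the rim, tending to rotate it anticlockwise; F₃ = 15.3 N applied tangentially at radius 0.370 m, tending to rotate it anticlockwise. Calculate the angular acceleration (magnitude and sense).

I = MR² = (19.1)(0.481)² = 4.419 kg·m².
Taking anticlockwise as positive: τ₁ = +(15.9)(0.481) = +7.648 N·m; τ₂ = +(13.2)(0.481) = +6.349 N·m; τ₃ = +(15.3)(0.370) = +5.661 N·m.
Net torque τ = 19.66 N·m.
α = τ/I = 19.66/4.419 = 4.449 rad/s².

α ≈ 4.45 rad/s², anticlockwise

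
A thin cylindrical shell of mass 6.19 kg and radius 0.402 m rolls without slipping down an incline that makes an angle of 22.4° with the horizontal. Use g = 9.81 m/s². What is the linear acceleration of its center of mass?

Translation along the incline: Mg sinθ − f = Ma.
Rotation about the center: fR = Iα with I = MR². No-slip gives a = αR, so f = (I/R²)a = M a.
Substituting: Mg sinθ = (1 + 1.000)Ma, so a = g sinθ/(1 + 1.000) = (9.81) sin 22.4° / 2.000 = 1.869 m/s².

a ≈ 1.87 m/s²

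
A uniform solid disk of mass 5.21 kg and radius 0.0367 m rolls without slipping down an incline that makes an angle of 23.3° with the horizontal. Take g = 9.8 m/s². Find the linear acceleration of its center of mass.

a ≈ 2.58 m/s²

Translation along the incline: Mg sinθ − f = Ma.
Rotation about the center: fR = Iα with I = ½MR². No-slip gives a = αR, so f = (I/R²)a = (1/2)M a.
Substituting: Mg sinθ = (1 + 0.5000)Ma, so a = g sinθ/(1 + 0.5000) = (9.8) sin 23.3° / 1.500 = 2.584 m/s².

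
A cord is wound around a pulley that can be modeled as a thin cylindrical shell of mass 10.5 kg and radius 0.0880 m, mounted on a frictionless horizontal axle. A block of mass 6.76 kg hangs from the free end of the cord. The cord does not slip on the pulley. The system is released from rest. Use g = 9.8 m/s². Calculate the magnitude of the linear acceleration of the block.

a ≈ 3.84 m/s²

I = MR² = (10.5)(0.0880)² = 0.08131 kg·m².
Block: mg − T = ma. Pulley: TR = Iα. No-slip: a = αR, so T = (I/R²)a = 10.50·a.
Then mg = (m + 10.50)a, so a = (6.76)(9.8)/(6.76 + 10.50) = 3.838 m/s².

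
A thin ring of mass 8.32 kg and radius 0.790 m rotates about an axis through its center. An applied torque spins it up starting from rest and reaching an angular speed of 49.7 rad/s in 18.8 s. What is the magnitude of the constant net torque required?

I = MR² = (8.32)(0.790)² = 5.193 kg·m².
α = Δω/Δt = (49.7 − 0)/18.8 = 2.644 rad/s².
τ = Iα = (5.193)(2.644) = 13.73 N·m.

τ ≈ 13.7 N·m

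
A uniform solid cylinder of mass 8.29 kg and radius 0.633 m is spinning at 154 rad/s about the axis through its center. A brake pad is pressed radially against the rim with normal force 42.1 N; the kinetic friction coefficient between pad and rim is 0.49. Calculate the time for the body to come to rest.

I = ½MR² = (1/2)(8.29)(0.633)² = 1.661 kg·m².
Friction force f = μN = (0.49)(42.1) = 20.63 N at the rim; torque magnitude τ = fR = 13.06 N·m, opposing ω.
|α| = τ/I = 13.06/1.661 = 7.862 rad/s² (deceleration).
0 = ω₀ − |α|t ⇒ t = ω₀/|α| = 154/7.862 = 19.59 s.

t ≈ 19.6 s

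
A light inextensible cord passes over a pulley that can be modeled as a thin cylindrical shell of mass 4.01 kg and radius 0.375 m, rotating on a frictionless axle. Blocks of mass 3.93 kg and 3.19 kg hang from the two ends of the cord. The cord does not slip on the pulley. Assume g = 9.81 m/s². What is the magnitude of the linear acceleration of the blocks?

I = MR² = (4.01)(0.375)² = 0.5639 kg·m².
Heavier block: m₁g − T₁ = m₁a. Lighter block: T₂ − m₂g = m₂a.
Pulley: (T₁ − T₂)R = Iα = I(a/R), so T₁ − T₂ = (I/R²)a = 1·M_p a = 4.010·a.
Adding the three: (m₁ − m₂)g = (m₁ + m₂ + 4.010)a, so a = (3.93 − 3.19)(9.81)/(3.93 + 3.19 + 4.010) = 0.6522 m/s².

a ≈ 0.652 m/s²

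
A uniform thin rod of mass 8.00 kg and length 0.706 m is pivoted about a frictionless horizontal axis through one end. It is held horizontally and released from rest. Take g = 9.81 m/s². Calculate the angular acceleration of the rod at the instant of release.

α ≈ 20.8 rad/s²

About the pivot, I = (1/3)ML² = (1/3)(8.00)(0.706)² = 1.329 kg·m².
The weight acts at the center, a distance L/2 = 0.3530 m from the pivot; τ = Mg(L/2) = 27.70 N·m.
α = τ/I = 27.70/1.329 = 20.84 rad/s².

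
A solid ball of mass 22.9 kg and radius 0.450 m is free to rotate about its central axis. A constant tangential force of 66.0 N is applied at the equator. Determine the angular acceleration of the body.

α ≈ 16.0 rad/s²

I = (2/5)MR² = (2/5)(22.9)(0.450)² = 1.855 kg·m².
τ = F R = (66.0)(0.450) = 29.70 N·m.
Newton's second law for rotation, τ = Iα, gives α = τ/I = 29.70/1.855 = 16.01 rad/s².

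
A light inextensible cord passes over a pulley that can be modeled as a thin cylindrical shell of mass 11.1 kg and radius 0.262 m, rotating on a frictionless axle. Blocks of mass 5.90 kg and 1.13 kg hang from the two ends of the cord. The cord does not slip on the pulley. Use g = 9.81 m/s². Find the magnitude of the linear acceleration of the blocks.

a ≈ 2.58 m/s²

I = MR² = (11.1)(0.262)² = 0.7619 kg·m².
Heavier block: m₁g − T₁ = m₁a. Lighter block: T₂ − m₂g = m₂a.
Pulley: (T₁ − T₂)R = Iα = I(a/R), so T₁ − T₂ = (I/R²)a = 1·M_p a = 11.10·a.
Adding the three: (m₁ − m₂)g = (m₁ + m₂ + 11.10)a, so a = (5.90 − 1.13)(9.81)/(5.90 + 1.13 + 11.10) = 2.581 m/s².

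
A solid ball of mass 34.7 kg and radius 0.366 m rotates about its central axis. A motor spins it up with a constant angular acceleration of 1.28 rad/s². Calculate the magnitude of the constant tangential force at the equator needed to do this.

I = (2/5)MR² = (2/5)(34.7)(0.366)² = 1.859 kg·m².
The required torque is τ = Iα = (1.859)(1.280) = 2.380 N·m.
A tangential force at the equator gives τ = FR, so F = τ/R = 2.380/0.366 = 6.503 N.

F ≈ 6.50 N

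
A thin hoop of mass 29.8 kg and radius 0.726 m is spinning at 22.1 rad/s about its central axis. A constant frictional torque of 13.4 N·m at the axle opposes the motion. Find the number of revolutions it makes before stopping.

≈ 45.6 revolutions

I = MR² = (29.8)(0.726)² = 15.71 kg·m².
The net torque has magnitude 13.4 N·m, opposing ω.
|α| = τ/I = 13.40/15.71 = 0.8531 rad/s² (deceleration).
ω² = ω₀² − 2|α|θ with ω = 0 ⇒ θ = ω₀²/(2|α|) = 286.2 rad = 45.56 rev.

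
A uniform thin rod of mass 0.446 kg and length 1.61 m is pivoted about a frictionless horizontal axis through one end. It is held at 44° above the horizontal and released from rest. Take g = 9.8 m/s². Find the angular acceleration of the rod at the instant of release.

α ≈ 6.57 rad/s²

About the pivot, I = (1/3)ML² = (1/3)(0.446)(1.61)² = 0.3854 kg·m².
The weight acts at the center, a distance L/2 = 0.8050 m from the pivot; τ = Mg(L/2) cos 44° = 2.531 N·m.
α = τ/I = 2.531/0.3854 = 6.568 rad/s².
(Equivalently α = (3g/(2L)) cos 44° = 6.568 rad/s².)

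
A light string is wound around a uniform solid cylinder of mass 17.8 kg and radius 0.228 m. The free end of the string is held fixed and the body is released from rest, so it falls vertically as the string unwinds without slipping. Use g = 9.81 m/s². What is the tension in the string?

T ≈ 58.2 N

Translation: Mg − T = Ma. Rotation about the center: TR = Iα with I = ½MR².
With a = αR: T = (I/R²)a = (1/2)M a, so Mg = (1 + 0.5000)Ma.
a = g/(1 + 0.5000) = 9.81/1.500 = 6.540 m/s².
T = 0.5000·M·a = (0.5000)(17.8)(6.540) = 58.21 N.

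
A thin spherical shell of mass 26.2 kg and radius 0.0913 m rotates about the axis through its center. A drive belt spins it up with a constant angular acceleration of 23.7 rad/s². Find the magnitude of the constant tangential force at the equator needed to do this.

F ≈ 37.8 N

I = (2/3)MR² = (2/3)(26.2)(0.0913)² = 0.1456 kg·m².
The required torque is τ = Iα = (0.1456)(23.70) = 3.451 N·m.
A tangential force at the equator gives τ = FR, so F = τ/R = 3.451/0.0913 = 37.79 N.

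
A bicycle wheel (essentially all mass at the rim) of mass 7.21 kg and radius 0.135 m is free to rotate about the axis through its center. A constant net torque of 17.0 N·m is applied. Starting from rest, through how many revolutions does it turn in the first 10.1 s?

I = MR² = (7.21)(0.135)² = 0.1314 kg·m².
α = τ/I = 17.0/0.1314 = 129.4 rad/s².
θ = ½αt² = ½(129.4)(10.1)² = 6599 rad.
Revolutions = θ/(2π) = 1050.

≈ 1050 revolutions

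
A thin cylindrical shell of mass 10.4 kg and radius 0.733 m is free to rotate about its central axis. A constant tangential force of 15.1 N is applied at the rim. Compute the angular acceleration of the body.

I = MR² = (10.4)(0.733)² = 5.588 kg·m².
τ = F R = (15.1)(0.733) = 11.07 N·m.
Newton's second law for rotation, τ = Iα, gives α = τ/I = 11.07/5.588 = 1.981 rad/s².

α ≈ 1.98 rad/s²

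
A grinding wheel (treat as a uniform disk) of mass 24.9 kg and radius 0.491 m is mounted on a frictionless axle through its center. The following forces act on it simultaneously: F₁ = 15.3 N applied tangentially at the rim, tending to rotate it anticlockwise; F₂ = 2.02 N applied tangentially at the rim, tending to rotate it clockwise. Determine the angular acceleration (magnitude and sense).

I = ½MR² = (1/2)(24.9)(0.491)² = 3.001 kg·m².
Taking anticlockwise as positive: τ₁ = +(15.3)(0.491) = +7.512 N·m; τ₂ = −(2.02)(0.491) = −0.9918 N·m.
Net torque τ = 6.520 N·m.
α = τ/I = 6.520/3.001 = 2.172 rad/s².

α ≈ 2.17 rad/s², anticlockwise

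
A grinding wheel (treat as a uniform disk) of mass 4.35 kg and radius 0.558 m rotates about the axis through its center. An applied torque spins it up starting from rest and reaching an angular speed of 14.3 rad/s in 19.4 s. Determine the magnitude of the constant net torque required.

I = ½MR² = (1/2)(4.35)(0.558)² = 0.6772 kg·m².
α = Δω/Δt = (14.3 − 0)/19.4 = 0.7371 rad/s².
τ = Iα = (0.6772)(0.7371) = 0.4992 N·m.

τ ≈ 0.499 N·m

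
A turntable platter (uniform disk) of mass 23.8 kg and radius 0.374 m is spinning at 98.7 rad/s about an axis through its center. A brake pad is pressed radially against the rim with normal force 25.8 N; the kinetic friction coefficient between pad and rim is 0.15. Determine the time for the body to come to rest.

t ≈ 114 s

I = ½MR² = (1/2)(23.8)(0.374)² = 1.665 kg·m².
Friction force f = μN = (0.15)(25.8) = 3.870 N at the rim; torque magnitude τ = fR = 1.447 N·m, opposing ω.
|α| = τ/I = 1.447/1.665 = 0.8695 rad/s² (deceleration).
0 = ω₀ − |α|t ⇒ t = ω₀/|α| = 98.7/0.8695 = 113.5 s.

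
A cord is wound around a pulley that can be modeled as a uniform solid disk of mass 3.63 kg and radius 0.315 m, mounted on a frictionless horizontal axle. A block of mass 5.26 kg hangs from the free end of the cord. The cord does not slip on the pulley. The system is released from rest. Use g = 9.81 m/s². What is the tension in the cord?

I = ½MR² = (1/2)(3.63)(0.315)² = 0.1801 kg·m².
Block: mg − T = ma. Pulley: TR = Iα. No-slip: a = αR, so T = (I/R²)a = 1.815·a.
Then mg = (m + 1.815)a, so a = (5.26)(9.81)/(5.26 + 1.815) = 7.293 m/s².
T = 1.815·a = 13.24 N.

T ≈ 13.2 N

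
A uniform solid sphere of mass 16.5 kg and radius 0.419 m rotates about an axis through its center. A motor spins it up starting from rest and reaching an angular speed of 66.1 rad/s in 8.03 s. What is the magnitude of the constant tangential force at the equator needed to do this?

I = (2/5)MR² = (2/5)(16.5)(0.419)² = 1.159 kg·m².
α = Δω/Δt = (66.1 − 0)/8.03 = 8.232 rad/s².
The required torque is τ = Iα = (1.159)(8.232) = 9.538 N·m.
A tangential force at the equator gives τ = FR, so F = τ/R = 9.538/0.419 = 22.76 N.

F ≈ 22.8 N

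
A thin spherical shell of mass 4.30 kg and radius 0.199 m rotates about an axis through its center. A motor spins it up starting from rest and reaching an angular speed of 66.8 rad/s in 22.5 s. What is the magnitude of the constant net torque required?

I = (2/3)MR² = (2/3)(4.30)(0.199)² = 0.1135 kg·m².
α = Δω/Δt = (66.8 − 0)/22.5 = 2.969 rad/s².
τ = Iα = (0.1135)(2.969) = 0.3370 N·m.

τ ≈ 0.337 N·m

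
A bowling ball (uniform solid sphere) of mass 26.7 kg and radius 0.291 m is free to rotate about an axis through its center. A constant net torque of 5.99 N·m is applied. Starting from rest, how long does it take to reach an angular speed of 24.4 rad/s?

I = (2/5)MR² = (2/5)(26.7)(0.291)² = 0.9044 kg·m².
α = τ/I = 5.99/0.9044 = 6.623 rad/s².
ω = αt ⇒ t = ω/α = 24.4/6.623 = 3.684 s.

t ≈ 3.68 s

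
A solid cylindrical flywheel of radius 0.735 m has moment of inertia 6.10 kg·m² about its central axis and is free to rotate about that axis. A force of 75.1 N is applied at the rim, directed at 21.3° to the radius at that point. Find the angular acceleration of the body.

α ≈ 3.29 rad/s²

Only the tangential component produces torque: τ = F R sinθ = (75.1)(0.735) sin 21.3° = 20.05 N·m.
From τ = Iα: α = 20.05/6.100 = 3.287 rad/s².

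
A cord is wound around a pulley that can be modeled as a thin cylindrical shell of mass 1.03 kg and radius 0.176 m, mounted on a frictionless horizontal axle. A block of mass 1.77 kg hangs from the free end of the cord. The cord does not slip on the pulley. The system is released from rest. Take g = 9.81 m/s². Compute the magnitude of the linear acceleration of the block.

I = MR² = (1.03)(0.176)² = 0.03191 kg·m².
Block: mg − T = ma. Pulley: TR = Iα. No-slip: a = αR, so T = (I/R²)a = 1.030·a.
Then mg = (m + 1.030)a, so a = (1.77)(9.81)/(1.77 + 1.030) = 6.201 m/s².

a ≈ 6.20 m/s²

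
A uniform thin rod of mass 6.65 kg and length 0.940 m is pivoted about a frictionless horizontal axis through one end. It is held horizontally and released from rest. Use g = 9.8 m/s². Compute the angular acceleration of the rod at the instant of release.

α ≈ 15.6 rad/s²

About the pivot, I = (1/3)ML² = (1/3)(6.65)(0.940)² = 1.959 kg·m².
The weight acts at the center, a distance L/2 = 0.4700 m from the pivot; τ = Mg(L/2) = 30.63 N·m.
α = τ/I = 30.63/1.959 = 15.64 rad/s².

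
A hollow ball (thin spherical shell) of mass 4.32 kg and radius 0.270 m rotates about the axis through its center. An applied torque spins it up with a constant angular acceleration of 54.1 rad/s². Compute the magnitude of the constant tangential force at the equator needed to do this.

I = (2/3)MR² = (2/3)(4.32)(0.270)² = 0.2100 kg·m².
The required torque is τ = Iα = (0.2100)(54.10) = 11.36 N·m.
A tangential force at the equator gives τ = FR, so F = τ/R = 11.36/0.270 = 42.07 N.

F ≈ 42.1 N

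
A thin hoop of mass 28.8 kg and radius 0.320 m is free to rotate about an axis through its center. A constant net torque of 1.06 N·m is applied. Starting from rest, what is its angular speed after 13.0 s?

I = MR² = (28.8)(0.320)² = 2.949 kg·m².
α = τ/I = 1.06/2.949 = 0.3594 rad/s².
ω = ω₀ + αt = 0 + (0.3594)(13.0) = 4.673 rad/s.

ω ≈ 4.67 rad/s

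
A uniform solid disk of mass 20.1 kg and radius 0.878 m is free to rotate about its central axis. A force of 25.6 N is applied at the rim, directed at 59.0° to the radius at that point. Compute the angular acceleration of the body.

I = ½MR² = (1/2)(20.1)(0.878)² = 7.747 kg·m².
Only the tangential component produces torque: τ = F R sinθ = (25.6)(0.878) sin 59.0° = 19.27 N·m.
From τ = Iα: α = 19.27/7.747 = 2.487 rad/s².

α ≈ 2.49 rad/s²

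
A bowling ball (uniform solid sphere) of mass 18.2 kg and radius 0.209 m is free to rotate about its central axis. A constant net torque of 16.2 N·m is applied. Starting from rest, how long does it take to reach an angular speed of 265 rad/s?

t ≈ 5.20 s

I = (2/5)MR² = (2/5)(18.2)(0.209)² = 0.3180 kg·m².
α = τ/I = 16.2/0.3180 = 50.94 rad/s².
ω = αt ⇒ t = ω/α = 265/50.94 = 5.202 s.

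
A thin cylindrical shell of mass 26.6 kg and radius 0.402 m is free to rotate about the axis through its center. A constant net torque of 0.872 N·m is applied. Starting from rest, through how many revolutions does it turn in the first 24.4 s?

I = MR² = (26.6)(0.402)² = 4.299 kg·m².
α = τ/I = 0.872/4.299 = 0.2029 rad/s².
θ = ½αt² = ½(0.2029)(24.4)² = 60.39 rad.
Revolutions = θ/(2π) = 9.611.

≈ 9.61 revolutions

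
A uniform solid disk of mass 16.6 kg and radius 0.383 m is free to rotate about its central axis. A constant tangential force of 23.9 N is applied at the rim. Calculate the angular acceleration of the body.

I = ½MR² = (1/2)(16.6)(0.383)² = 1.218 kg·m².
τ = F R = (23.9)(0.383) = 9.154 N·m.
Newton's second law for rotation, τ = Iα, gives α = τ/I = 9.154/1.218 = 7.518 rad/s².

α ≈ 7.52 rad/s²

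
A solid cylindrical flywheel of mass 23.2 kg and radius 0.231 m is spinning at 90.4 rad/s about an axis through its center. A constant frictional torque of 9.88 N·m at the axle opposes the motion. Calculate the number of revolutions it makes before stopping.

≈ 40.7 revolutions

I = ½MR² = (1/2)(23.2)(0.231)² = 0.6190 kg·m².
The net torque has magnitude 9.88 N·m, opposing ω.
|α| = τ/I = 9.880/0.6190 = 15.96 rad/s² (deceleration).
ω² = ω₀² − 2|α|θ with ω = 0 ⇒ θ = ω₀²/(2|α|) = 256.0 rad = 40.74 rev.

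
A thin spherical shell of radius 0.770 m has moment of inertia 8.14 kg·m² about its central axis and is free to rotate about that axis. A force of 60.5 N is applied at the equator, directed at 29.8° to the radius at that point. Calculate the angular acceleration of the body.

Only the tangential component produces torque: τ = F R sinθ = (60.5)(0.770) sin 29.8° = 23.15 N·m.
From τ = Iα: α = 23.15/8.140 = 2.844 rad/s².

α ≈ 2.84 rad/s²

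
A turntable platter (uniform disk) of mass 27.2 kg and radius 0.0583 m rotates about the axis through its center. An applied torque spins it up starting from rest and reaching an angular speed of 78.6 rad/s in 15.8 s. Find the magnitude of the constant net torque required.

I = ½MR² = (1/2)(27.2)(0.0583)² = 0.04622 kg·m².
α = Δω/Δt = (78.6 − 0)/15.8 = 4.975 rad/s².
τ = Iα = (0.04622)(4.975) = 0.2300 N·m.

τ ≈ 0.230 N·m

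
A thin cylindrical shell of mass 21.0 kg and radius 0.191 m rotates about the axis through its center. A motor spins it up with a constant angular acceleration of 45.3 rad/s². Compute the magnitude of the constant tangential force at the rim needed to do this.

I = MR² = (21.0)(0.191)² = 0.7661 kg·m².
The required torque is τ = Iα = (0.7661)(45.30) = 34.70 N·m.
A tangential force at the rim gives τ = FR, so F = τ/R = 34.70/0.191 = 181.7 N.

F ≈ 182 N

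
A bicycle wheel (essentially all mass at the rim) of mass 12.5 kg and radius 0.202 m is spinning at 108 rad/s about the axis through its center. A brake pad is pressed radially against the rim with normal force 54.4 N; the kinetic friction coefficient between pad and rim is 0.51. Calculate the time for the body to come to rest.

t ≈ 9.83 s

I = MR² = (12.5)(0.202)² = 0.5101 kg·m².
Friction force f = μN = (0.51)(54.4) = 27.74 N at the rim; torque magnitude τ = fR = 5.604 N·m, opposing ω.
|α| = τ/I = 5.604/0.5101 = 10.99 rad/s² (deceleration).
0 = ω₀ − |α|t ⇒ t = ω₀/|α| = 108/10.99 = 9.829 s.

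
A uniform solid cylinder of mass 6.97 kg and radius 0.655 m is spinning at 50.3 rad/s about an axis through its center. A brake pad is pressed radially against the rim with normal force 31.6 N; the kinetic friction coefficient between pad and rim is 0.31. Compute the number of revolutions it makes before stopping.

I = ½MR² = (1/2)(6.97)(0.655)² = 1.495 kg·m².
Friction force f = μN = (0.31)(31.6) = 9.796 N at the rim; torque magnitude τ = fR = 6.416 N·m, opposing ω.
|α| = τ/I = 6.416/1.495 = 4.291 rad/s² (deceleration).
ω² = ω₀² − 2|α|θ with ω = 0 ⇒ θ = ω₀²/(2|α|) = 294.8 rad = 46.92 rev.

≈ 46.9 revolutions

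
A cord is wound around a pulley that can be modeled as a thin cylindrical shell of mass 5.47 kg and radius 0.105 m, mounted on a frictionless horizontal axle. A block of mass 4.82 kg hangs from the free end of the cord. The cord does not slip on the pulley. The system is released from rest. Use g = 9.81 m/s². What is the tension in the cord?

I = MR² = (5.47)(0.105)² = 0.06031 kg·m².
Block: mg − T = ma. Pulley: TR = Iα. No-slip: a = αR, so T = (I/R²)a = 5.470·a.
Then mg = (m + 5.470)a, so a = (4.82)(9.81)/(4.82 + 5.470) = 4.595 m/s².
T = 5.470·a = 25.14 N.

T ≈ 25.1 N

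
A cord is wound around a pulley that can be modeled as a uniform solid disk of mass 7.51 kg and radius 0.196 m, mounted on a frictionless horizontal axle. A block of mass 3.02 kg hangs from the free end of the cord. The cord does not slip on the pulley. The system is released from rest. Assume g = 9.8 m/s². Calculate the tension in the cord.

I = ½MR² = (1/2)(7.51)(0.196)² = 0.1443 kg·m².
Block: mg − T = ma. Pulley: TR = Iα. No-slip: a = αR, so T = (I/R²)a = 3.755·a.
Then mg = (m + 3.755)a, so a = (3.02)(9.8)/(3.02 + 3.755) = 4.368 m/s².
T = 3.755·a = 16.40 N.

T ≈ 16.4 N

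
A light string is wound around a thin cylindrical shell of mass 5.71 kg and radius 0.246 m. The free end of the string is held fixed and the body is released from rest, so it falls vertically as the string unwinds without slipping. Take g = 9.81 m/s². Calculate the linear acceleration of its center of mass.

Translation: Mg − T = Ma. Rotation about the center: TR = Iα with I = MR².
With a = αR: T = (I/R²)a = M a, so Mg = (1 + 1.000)Ma.
a = g/(1 + 1.000) = 9.81/2.000 = 4.905 m/s².

a ≈ 4.91 m/s²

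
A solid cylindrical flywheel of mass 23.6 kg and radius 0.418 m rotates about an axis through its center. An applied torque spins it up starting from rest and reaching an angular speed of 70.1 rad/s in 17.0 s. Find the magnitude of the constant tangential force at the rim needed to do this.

F ≈ 20.3 N

I = ½MR² = (1/2)(23.6)(0.418)² = 2.062 kg·m².
α = Δω/Δt = (70.1 − 0)/17.0 = 4.124 rad/s².
The required torque is τ = Iα = (2.062)(4.124) = 8.502 N·m.
A tangential force at the rim gives τ = FR, so F = τ/R = 8.502/0.418 = 20.34 N.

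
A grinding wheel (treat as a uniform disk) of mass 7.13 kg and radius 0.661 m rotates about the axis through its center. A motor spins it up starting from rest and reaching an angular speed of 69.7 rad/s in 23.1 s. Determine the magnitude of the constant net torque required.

τ ≈ 4.70 N·m

I = ½MR² = (1/2)(7.13)(0.661)² = 1.558 kg·m².
α = Δω/Δt = (69.7 − 0)/23.1 = 3.017 rad/s².
τ = Iα = (1.558)(3.017) = 4.700 N·m.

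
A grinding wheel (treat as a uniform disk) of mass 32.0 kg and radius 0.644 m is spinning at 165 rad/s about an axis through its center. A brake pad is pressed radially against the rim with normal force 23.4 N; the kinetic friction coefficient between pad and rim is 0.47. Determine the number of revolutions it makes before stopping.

I = ½MR² = (1/2)(32.0)(0.644)² = 6.636 kg·m².
Friction force f = μN = (0.47)(23.4) = 11.00 N at the rim; torque magnitude τ = fR = 7.083 N·m, opposing ω.
|α| = τ/I = 7.083/6.636 = 1.067 rad/s² (deceleration).
ω² = ω₀² − 2|α|θ with ω = 0 ⇒ θ = ω₀²/(2|α|) = 12750 rad = 2030 rev.

≈ 2030 revolutions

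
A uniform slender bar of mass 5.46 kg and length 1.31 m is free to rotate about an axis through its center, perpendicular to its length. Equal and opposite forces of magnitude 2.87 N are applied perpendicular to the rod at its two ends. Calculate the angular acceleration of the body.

α ≈ 4.82 rad/s²

I = (1/12)ML² = (1/12)(5.46)(1.31)² = 0.7808 kg·m².
The couple gives τ = F·(L/2) + F·(L/2) = F L = (2.87)(1.31) = 3.760 N·m.
Newton's second law for rotation, τ = Iα, gives α = τ/I = 3.760/0.7808 = 4.815 rad/s².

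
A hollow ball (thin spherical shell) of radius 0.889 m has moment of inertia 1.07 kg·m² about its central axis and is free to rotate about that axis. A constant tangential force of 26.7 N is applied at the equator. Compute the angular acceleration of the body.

τ = F R = (26.7)(0.889) = 23.74 N·m.
Newton's second law for rotation, τ = Iα, gives α = τ/I = 23.74/1.070 = 22.18 rad/s².

α ≈ 22.2 rad/s²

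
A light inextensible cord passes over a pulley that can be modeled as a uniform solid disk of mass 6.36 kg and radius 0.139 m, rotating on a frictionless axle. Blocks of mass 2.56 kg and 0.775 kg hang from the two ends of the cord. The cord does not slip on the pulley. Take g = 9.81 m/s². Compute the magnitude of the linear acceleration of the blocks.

I = ½MR² = (1/2)(6.36)(0.139)² = 0.06144 kg·m².
Heavier block: m₁g − T₁ = m₁a. Lighter block: T₂ − m₂g = m₂a.
Pulley: (T₁ − T₂)R = Iα = I(a/R), so T₁ − T₂ = (I/R²)a = (1/2)M_p a = 3.180·a.
Adding the three: (m₁ − m₂)g = (m₁ + m₂ + 3.180)a, so a = (2.56 − 0.775)(9.81)/(2.56 + 0.775 + 3.180) = 2.688 m/s².

a ≈ 2.69 m/s²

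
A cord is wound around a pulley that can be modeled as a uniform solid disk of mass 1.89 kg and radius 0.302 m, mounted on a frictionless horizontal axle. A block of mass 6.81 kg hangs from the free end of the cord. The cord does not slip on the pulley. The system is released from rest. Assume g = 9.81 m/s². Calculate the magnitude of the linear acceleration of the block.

I = ½MR² = (1/2)(1.89)(0.302)² = 0.08619 kg·m².
Block: mg − T = ma. Pulley: TR = Iα. No-slip: a = αR, so T = (I/R²)a = 0.9450·a.
Then mg = (m + 0.9450)a, so a = (6.81)(9.81)/(6.81 + 0.9450) = 8.615 m/s².

a ≈ 8.61 m/s²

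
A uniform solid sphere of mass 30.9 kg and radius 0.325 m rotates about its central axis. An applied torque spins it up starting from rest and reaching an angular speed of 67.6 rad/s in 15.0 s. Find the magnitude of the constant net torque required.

I = (2/5)MR² = (2/5)(30.9)(0.325)² = 1.306 kg·m².
α = Δω/Δt = (67.6 − 0)/15.0 = 4.507 rad/s².
τ = Iα = (1.306)(4.507) = 5.884 N·m.

τ ≈ 5.88 N·m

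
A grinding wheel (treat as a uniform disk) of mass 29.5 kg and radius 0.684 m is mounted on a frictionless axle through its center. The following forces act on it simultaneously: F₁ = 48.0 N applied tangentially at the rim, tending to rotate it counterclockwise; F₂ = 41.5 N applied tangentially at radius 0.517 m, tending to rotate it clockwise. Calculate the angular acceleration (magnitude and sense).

α ≈ 1.65 rad/s², counterclockwise

I = ½MR² = (1/2)(29.5)(0.684)² = 6.901 kg·m².
Taking counterclockwise as positive: τ₁ = +(48.0)(0.684) = +32.83 N·m; τ₂ = −(41.5)(0.517) = −21.46 N·m.
Net torque τ = 11.38 N·m.
α = τ/I = 11.38/6.901 = 1.649 rad/s².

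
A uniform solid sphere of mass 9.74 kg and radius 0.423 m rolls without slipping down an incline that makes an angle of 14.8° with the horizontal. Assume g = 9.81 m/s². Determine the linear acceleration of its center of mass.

Translation along the incline: Mg sinθ − f = Ma.
Rotation about the center: fR = Iα with I = (2/5)MR². No-slip gives a = αR, so f = (I/R²)a = (2/5)M a.
Substituting: Mg sinθ = (1 + 0.4000)Ma, so a = g sinθ/(1 + 0.4000) = (9.81) sin 14.8° / 1.400 = 1.790 m/s².

a ≈ 1.79 m/s²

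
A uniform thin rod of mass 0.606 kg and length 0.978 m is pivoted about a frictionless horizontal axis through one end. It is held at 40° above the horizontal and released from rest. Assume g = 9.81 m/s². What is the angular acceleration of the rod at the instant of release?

About the pivot, I = (1/3)ML² = (1/3)(0.606)(0.978)² = 0.1932 kg·m².
The weight acts at the center, a distance L/2 = 0.4890 m from the pivot; τ = Mg(L/2) cos 40° = 2.227 N·m.
α = τ/I = 2.227/0.1932 = 11.53 rad/s².
(Equivalently α = (3g/(2L)) cos 40° = 11.53 rad/s².)

α ≈ 11.5 rad/s²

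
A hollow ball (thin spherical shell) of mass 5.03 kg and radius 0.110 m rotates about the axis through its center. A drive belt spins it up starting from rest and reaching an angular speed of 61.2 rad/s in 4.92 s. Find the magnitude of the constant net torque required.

τ ≈ 0.505 N·m

I = (2/3)MR² = (2/3)(5.03)(0.110)² = 0.04058 kg·m².
α = Δω/Δt = (61.2 − 0)/4.92 = 12.44 rad/s².
τ = Iα = (0.04058)(12.44) = 0.5047 N·m.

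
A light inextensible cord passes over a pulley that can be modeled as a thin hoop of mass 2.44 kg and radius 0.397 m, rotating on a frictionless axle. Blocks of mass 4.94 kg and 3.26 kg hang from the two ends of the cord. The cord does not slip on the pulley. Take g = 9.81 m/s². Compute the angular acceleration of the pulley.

α ≈ 3.90 rad/s²

I = MR² = (2.44)(0.397)² = 0.3846 kg·m².
Heavier block: m₁g − T₁ = m₁a. Lighter block: T₂ − m₂g = m₂a.
Pulley: (T₁ − T₂)R = Iα = I(a/R), so T₁ − T₂ = (I/R²)a = 1·M_p a = 2.440·a.
Adding the three: (m₁ − m₂)g = (m₁ + m₂ + 2.440)a, so a = (4.94 − 3.26)(9.81)/(4.94 + 3.26 + 2.440) = 1.549 m/s².
α = a/R = 1.549/0.397 = 3.902 rad/s².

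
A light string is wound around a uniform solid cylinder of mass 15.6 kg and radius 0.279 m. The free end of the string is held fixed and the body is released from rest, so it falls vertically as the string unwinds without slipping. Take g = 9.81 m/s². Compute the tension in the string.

T ≈ 51.0 N

Translation: Mg − T = Ma. Rotation about the center: TR = Iα with I = ½MR².
With a = αR: T = (I/R²)a = (1/2)M a, so Mg = (1 + 0.5000)Ma.
a = g/(1 + 0.5000) = 9.81/1.500 = 6.540 m/s².
T = 0.5000·M·a = (0.5000)(15.6)(6.540) = 51.01 N.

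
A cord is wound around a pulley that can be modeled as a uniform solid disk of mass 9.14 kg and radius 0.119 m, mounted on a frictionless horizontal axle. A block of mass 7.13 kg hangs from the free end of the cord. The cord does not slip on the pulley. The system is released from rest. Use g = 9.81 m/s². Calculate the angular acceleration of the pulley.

α ≈ 50.2 rad/s²

I = ½MR² = (1/2)(9.14)(0.119)² = 0.06472 kg·m².
Block: mg − T = ma. Pulley: TR = Iα. No-slip: a = αR, so T = (I/R²)a = 4.570·a.
Then mg = (m + 4.570)a, so a = (7.13)(9.81)/(7.13 + 4.570) = 5.978 m/s².
α = a/R = 5.978/0.119 = 50.24 rad/s².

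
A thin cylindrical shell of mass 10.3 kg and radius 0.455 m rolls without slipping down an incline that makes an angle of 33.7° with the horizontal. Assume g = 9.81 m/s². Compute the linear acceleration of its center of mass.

a ≈ 2.72 m/s²

Translation along the incline: Mg sinθ − f = Ma.
Rotation about the center: fR = Iα with I = MR². No-slip gives a = αR, so f = (I/R²)a = M a.
Substituting: Mg sinθ = (1 + 1.000)Ma, so a = g sinθ/(1 + 1.000) = (9.81) sin 33.7° / 2.000 = 2.722 m/s².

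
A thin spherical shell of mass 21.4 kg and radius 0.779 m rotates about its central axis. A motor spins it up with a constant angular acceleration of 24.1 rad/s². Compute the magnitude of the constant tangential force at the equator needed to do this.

F ≈ 268 N

I = (2/3)MR² = (2/3)(21.4)(0.779)² = 8.658 kg·m².
The required torque is τ = Iα = (8.658)(24.10) = 208.6 N·m.
A tangential force at the equator gives τ = FR, so F = τ/R = 208.6/0.779 = 267.8 N.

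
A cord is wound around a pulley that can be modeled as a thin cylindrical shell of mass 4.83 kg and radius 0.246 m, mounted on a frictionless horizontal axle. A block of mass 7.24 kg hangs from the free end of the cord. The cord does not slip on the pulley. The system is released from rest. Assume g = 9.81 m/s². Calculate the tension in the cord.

T ≈ 28.4 N

I = MR² = (4.83)(0.246)² = 0.2923 kg·m².
Block: mg − T = ma. Pulley: TR = Iα. No-slip: a = αR, so T = (I/R²)a = 4.830·a.
Then mg = (m + 4.830)a, so a = (7.24)(9.81)/(7.24 + 4.830) = 5.884 m/s².
T = 4.830·a = 28.42 N.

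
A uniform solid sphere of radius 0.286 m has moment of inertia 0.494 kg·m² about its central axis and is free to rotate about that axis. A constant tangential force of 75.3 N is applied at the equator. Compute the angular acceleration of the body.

τ = F R = (75.3)(0.286) = 21.54 N·m.
From τ = Iα: α = 21.54/0.4940 = 43.59 rad/s².

α ≈ 43.6 rad/s²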